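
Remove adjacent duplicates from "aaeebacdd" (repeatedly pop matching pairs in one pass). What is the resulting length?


Input: aaeebacdd
Stack-based adjacent duplicate removal:
  Read 'a': push. Stack: a
  Read 'a': matches stack top 'a' => pop. Stack: (empty)
  Read 'e': push. Stack: e
  Read 'e': matches stack top 'e' => pop. Stack: (empty)
  Read 'b': push. Stack: b
  Read 'a': push. Stack: ba
  Read 'c': push. Stack: bac
  Read 'd': push. Stack: bacd
  Read 'd': matches stack top 'd' => pop. Stack: bac
Final stack: "bac" (length 3)

3


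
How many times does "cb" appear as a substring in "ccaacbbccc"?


Searching for "cb" in "ccaacbbccc"
Scanning each position:
  Position 0: "cc" => no
  Position 1: "ca" => no
  Position 2: "aa" => no
  Position 3: "ac" => no
  Position 4: "cb" => MATCH
  Position 5: "bb" => no
  Position 6: "bc" => no
  Position 7: "cc" => no
  Position 8: "cc" => no
Total occurrences: 1

1


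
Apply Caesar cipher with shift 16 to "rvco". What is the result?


Caesar cipher: shift "rvco" by 16
  'r' (pos 17) + 16 = pos 7 = 'h'
  'v' (pos 21) + 16 = pos 11 = 'l'
  'c' (pos 2) + 16 = pos 18 = 's'
  'o' (pos 14) + 16 = pos 4 = 'e'
Result: hlse

hlse


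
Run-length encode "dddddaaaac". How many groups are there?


Input: dddddaaaac
Scanning for consecutive runs:
  Group 1: 'd' x 5 (positions 0-4)
  Group 2: 'a' x 4 (positions 5-8)
  Group 3: 'c' x 1 (positions 9-9)
Total groups: 3

3


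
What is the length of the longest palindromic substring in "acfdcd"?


Input: "acfdcd"
Checking substrings for palindromes:
  [3:6] "dcd" (len 3) => palindrome
Longest palindromic substring: "dcd" with length 3

3


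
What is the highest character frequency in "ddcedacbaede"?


Input: ddcedacbaede
Character counts:
  'a': 2
  'b': 1
  'c': 2
  'd': 4
  'e': 3
Maximum frequency: 4

4


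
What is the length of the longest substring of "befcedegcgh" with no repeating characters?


Input: "befcedegcgh"
Sliding window (track last position of each char):
  Position 0 ('b'): window [0,0] length 1 -- new best
  Position 1 ('e'): window [0,1] length 2 -- new best
  Position 2 ('f'): window [0,2] length 3 -- new best
  Position 3 ('c'): window [0,3] length 4 -- new best
  Position 4 ('e'): repeat (last at 1), move window start to 2
  Position 4 ('e'): window [2,4] length 3
  Position 5 ('d'): window [2,5] length 4
  Position 6 ('e'): repeat (last at 4), move window start to 5
  Position 6 ('e'): window [5,6] length 2
  Position 7 ('g'): window [5,7] length 3
  Position 8 ('c'): window [5,8] length 4
  Position 9 ('g'): repeat (last at 7), move window start to 8
  Position 9 ('g'): window [8,9] length 2
  Position 10 ('h'): window [8,10] length 3
Longest substring with no repeats: "befc" with length 4

4


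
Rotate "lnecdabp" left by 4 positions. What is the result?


Input: "lnecdabp", rotate left by 4
First 4 characters: "lnec"
Remaining characters: "dabp"
Concatenate remaining + first: "dabp" + "lnec" = "dabplnec"

dabplnec


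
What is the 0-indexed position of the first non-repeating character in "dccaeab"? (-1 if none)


Input: dccaeab
Character frequencies:
  'a': 2
  'b': 1
  'c': 2
  'd': 1
  'e': 1
Scanning left to right for freq == 1:
  Position 0 ('d'): unique! => answer = 0

0


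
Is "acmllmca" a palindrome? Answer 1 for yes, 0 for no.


Input: acmllmca
Reversed: acmllmca
  Compare pos 0 ('a') with pos 7 ('a'): match
  Compare pos 1 ('c') with pos 6 ('c'): match
  Compare pos 2 ('m') with pos 5 ('m'): match
  Compare pos 3 ('l') with pos 4 ('l'): match
Result: palindrome

1


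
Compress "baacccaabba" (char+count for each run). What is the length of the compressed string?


Input: baacccaabba
Runs:
  'b' x 1 => "b1"
  'a' x 2 => "a2"
  'c' x 3 => "c3"
  'a' x 2 => "a2"
  'b' x 2 => "b2"
  'a' x 1 => "a1"
Compressed: "b1a2c3a2b2a1"
Compressed length: 12

12


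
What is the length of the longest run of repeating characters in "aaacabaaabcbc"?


Input: "aaacabaaabcbc"
Scanning for longest run:
  Position 1 ('a'): continues run of 'a', length=2
  Position 2 ('a'): continues run of 'a', length=3
  Position 3 ('c'): new char, reset run to 1
  Position 4 ('a'): new char, reset run to 1
  Position 5 ('b'): new char, reset run to 1
  Position 6 ('a'): new char, reset run to 1
  Position 7 ('a'): continues run of 'a', length=2
  Position 8 ('a'): continues run of 'a', length=3
  Position 9 ('b'): new char, reset run to 1
  Position 10 ('c'): new char, reset run to 1
  Position 11 ('b'): new char, reset run to 1
  Position 12 ('c'): new char, reset run to 1
Longest run: 'a' with length 3

3


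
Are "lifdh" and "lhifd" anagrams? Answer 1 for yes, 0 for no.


Strings: "lifdh", "lhifd"
Sorted first:  dfhil
Sorted second: dfhil
Sorted forms match => anagrams

1


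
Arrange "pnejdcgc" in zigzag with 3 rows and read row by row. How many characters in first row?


Zigzag "pnejdcgc" into 3 rows:
Placing characters:
  'p' => row 0
  'n' => row 1
  'e' => row 2
  'j' => row 1
  'd' => row 0
  'c' => row 1
  'g' => row 2
  'c' => row 1
Rows:
  Row 0: "pd"
  Row 1: "njcc"
  Row 2: "eg"
First row length: 2

2


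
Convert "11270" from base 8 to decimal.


Input: "11270" in base 8
Positional expansion:
  Digit '1' (value 1) x 8^4 = 4096
  Digit '1' (value 1) x 8^3 = 512
  Digit '2' (value 2) x 8^2 = 128
  Digit '7' (value 7) x 8^1 = 56
  Digit '0' (value 0) x 8^0 = 0
Sum = 4792

4792


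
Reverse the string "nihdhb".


Input: nihdhb
Reading characters right to left:
  Position 5: 'b'
  Position 4: 'h'
  Position 3: 'd'
  Position 2: 'h'
  Position 1: 'i'
  Position 0: 'n'
Reversed: bhdhin

bhdhin


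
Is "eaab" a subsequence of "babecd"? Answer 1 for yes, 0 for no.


Check if "eaab" is a subsequence of "babecd"
Greedy scan:
  Position 0 ('b'): no match needed
  Position 1 ('a'): no match needed
  Position 2 ('b'): no match needed
  Position 3 ('e'): matches sub[0] = 'e'
  Position 4 ('c'): no match needed
  Position 5 ('d'): no match needed
Only matched 1/4 characters => not a subsequence

0


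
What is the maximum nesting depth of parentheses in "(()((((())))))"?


Input: "(()((((())))))"
Tracking depth:
  Position 0 '(': depth becomes 1
  Position 1 '(': depth becomes 2
  Position 2 ')': depth becomes 1
  Position 3 '(': depth becomes 2
  Position 4 '(': depth becomes 3
  Position 5 '(': depth becomes 4
  Position 6 '(': depth becomes 5
  Position 7 '(': depth becomes 6
  Position 8 ')': depth becomes 5
  Position 9 ')': depth becomes 4
  Position 10 ')': depth becomes 3
  Position 11 ')': depth becomes 2
  Position 12 ')': depth becomes 1
  Position 13 ')': depth becomes 0
Maximum depth reached: 6

6


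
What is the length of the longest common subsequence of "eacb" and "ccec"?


LCS of "eacb" and "ccec"
DP table:
           c    c    e    c
      0    0    0    0    0
  e   0    0    0    1    1
  a   0    0    0    1    1
  c   0    1    1    1    2
  b   0    1    1    1    2
LCS length = dp[4][4] = 2

2


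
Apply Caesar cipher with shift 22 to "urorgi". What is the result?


Caesar cipher: shift "urorgi" by 22
  'u' (pos 20) + 22 = pos 16 = 'q'
  'r' (pos 17) + 22 = pos 13 = 'n'
  'o' (pos 14) + 22 = pos 10 = 'k'
  'r' (pos 17) + 22 = pos 13 = 'n'
  'g' (pos 6) + 22 = pos 2 = 'c'
  'i' (pos 8) + 22 = pos 4 = 'e'
Result: qnknce

qnknce


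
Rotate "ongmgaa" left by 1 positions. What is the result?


Input: "ongmgaa", rotate left by 1
First 1 characters: "o"
Remaining characters: "ngmgaa"
Concatenate remaining + first: "ngmgaa" + "o" = "ngmgaao"

ngmgaao


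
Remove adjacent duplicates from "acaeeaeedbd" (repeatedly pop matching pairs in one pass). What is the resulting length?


Input: acaeeaeedbd
Stack-based adjacent duplicate removal:
  Read 'a': push. Stack: a
  Read 'c': push. Stack: ac
  Read 'a': push. Stack: aca
  Read 'e': push. Stack: acae
  Read 'e': matches stack top 'e' => pop. Stack: aca
  Read 'a': matches stack top 'a' => pop. Stack: ac
  Read 'e': push. Stack: ace
  Read 'e': matches stack top 'e' => pop. Stack: ac
  Read 'd': push. Stack: acd
  Read 'b': push. Stack: acdb
  Read 'd': push. Stack: acdbd
Final stack: "acdbd" (length 5)

5


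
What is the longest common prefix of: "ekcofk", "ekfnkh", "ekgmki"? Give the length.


Words: ekcofk, ekfnkh, ekgmki
  Position 0: all 'e' => match
  Position 1: all 'k' => match
  Position 2: ('c', 'f', 'g') => mismatch, stop
LCP = "ek" (length 2)

2


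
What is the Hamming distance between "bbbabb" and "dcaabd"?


Comparing "bbbabb" and "dcaabd" position by position:
  Position 0: 'b' vs 'd' => differ
  Position 1: 'b' vs 'c' => differ
  Position 2: 'b' vs 'a' => differ
  Position 3: 'a' vs 'a' => same
  Position 4: 'b' vs 'b' => same
  Position 5: 'b' vs 'd' => differ
Total differences (Hamming distance): 4

4


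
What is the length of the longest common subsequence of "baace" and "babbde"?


LCS of "baace" and "babbde"
DP table:
           b    a    b    b    d    e
      0    0    0    0    0    0    0
  b   0    1    1    1    1    1    1
  a   0    1    2    2    2    2    2
  a   0    1    2    2    2    2    2
  c   0    1    2    2    2    2    2
  e   0    1    2    2    2    2    3
LCS length = dp[5][6] = 3

3


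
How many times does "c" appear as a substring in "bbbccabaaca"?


Searching for "c" in "bbbccabaaca"
Scanning each position:
  Position 0: "b" => no
  Position 1: "b" => no
  Position 2: "b" => no
  Position 3: "c" => MATCH
  Position 4: "c" => MATCH
  Position 5: "a" => no
  Position 6: "b" => no
  Position 7: "a" => no
  Position 8: "a" => no
  Position 9: "c" => MATCH
  Position 10: "a" => no
Total occurrences: 3

3


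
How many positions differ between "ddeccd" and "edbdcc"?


Comparing "ddeccd" and "edbdcc" position by position:
  Position 0: 'd' vs 'e' => DIFFER
  Position 1: 'd' vs 'd' => same
  Position 2: 'e' vs 'b' => DIFFER
  Position 3: 'c' vs 'd' => DIFFER
  Position 4: 'c' vs 'c' => same
  Position 5: 'd' vs 'c' => DIFFER
Positions that differ: 4

4


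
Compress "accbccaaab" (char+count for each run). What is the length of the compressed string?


Input: accbccaaab
Runs:
  'a' x 1 => "a1"
  'c' x 2 => "c2"
  'b' x 1 => "b1"
  'c' x 2 => "c2"
  'a' x 3 => "a3"
  'b' x 1 => "b1"
Compressed: "a1c2b1c2a3b1"
Compressed length: 12

12


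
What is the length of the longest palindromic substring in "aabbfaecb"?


Input: "aabbfaecb"
Checking substrings for palindromes:
  [0:2] "aa" (len 2) => palindrome
  [2:4] "bb" (len 2) => palindrome
Longest palindromic substring: "aa" with length 2

2


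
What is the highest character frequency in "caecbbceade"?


Input: caecbbceade
Character counts:
  'a': 2
  'b': 2
  'c': 3
  'd': 1
  'e': 3
Maximum frequency: 3

3


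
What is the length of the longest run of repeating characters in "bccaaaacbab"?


Input: "bccaaaacbab"
Scanning for longest run:
  Position 1 ('c'): new char, reset run to 1
  Position 2 ('c'): continues run of 'c', length=2
  Position 3 ('a'): new char, reset run to 1
  Position 4 ('a'): continues run of 'a', length=2
  Position 5 ('a'): continues run of 'a', length=3
  Position 6 ('a'): continues run of 'a', length=4
  Position 7 ('c'): new char, reset run to 1
  Position 8 ('b'): new char, reset run to 1
  Position 9 ('a'): new char, reset run to 1
  Position 10 ('b'): new char, reset run to 1
Longest run: 'a' with length 4

4


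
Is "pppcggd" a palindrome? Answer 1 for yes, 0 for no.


Input: pppcggd
Reversed: dggcppp
  Compare pos 0 ('p') with pos 6 ('d'): MISMATCH
  Compare pos 1 ('p') with pos 5 ('g'): MISMATCH
  Compare pos 2 ('p') with pos 4 ('g'): MISMATCH
Result: not a palindrome

0


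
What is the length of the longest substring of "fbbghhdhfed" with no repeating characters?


Input: "fbbghhdhfed"
Sliding window (track last position of each char):
  Position 0 ('f'): window [0,0] length 1 -- new best
  Position 1 ('b'): window [0,1] length 2 -- new best
  Position 2 ('b'): repeat (last at 1), move window start to 2
  Position 2 ('b'): window [2,2] length 1
  Position 3 ('g'): window [2,3] length 2
  Position 4 ('h'): window [2,4] length 3 -- new best
  Position 5 ('h'): repeat (last at 4), move window start to 5
  Position 5 ('h'): window [5,5] length 1
  Position 6 ('d'): window [5,6] length 2
  Position 7 ('h'): repeat (last at 5), move window start to 6
  Position 7 ('h'): window [6,7] length 2
  Position 8 ('f'): window [6,8] length 3
  Position 9 ('e'): window [6,9] length 4 -- new best
  Position 10 ('d'): repeat (last at 6), move window start to 7
  Position 10 ('d'): window [7,10] length 4
Longest substring with no repeats: "dhfe" with length 4

4


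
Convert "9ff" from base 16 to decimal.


Input: "9ff" in base 16
Positional expansion:
  Digit '9' (value 9) x 16^2 = 2304
  Digit 'f' (value 15) x 16^1 = 240
  Digit 'f' (value 15) x 16^0 = 15
Sum = 2559

2559


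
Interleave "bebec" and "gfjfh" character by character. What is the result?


Interleaving "bebec" and "gfjfh":
  Position 0: 'b' from first, 'g' from second => "bg"
  Position 1: 'e' from first, 'f' from second => "ef"
  Position 2: 'b' from first, 'j' from second => "bj"
  Position 3: 'e' from first, 'f' from second => "ef"
  Position 4: 'c' from first, 'h' from second => "ch"
Result: bgefbjefch

bgefbjefch


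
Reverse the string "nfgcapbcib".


Input: nfgcapbcib
Reading characters right to left:
  Position 9: 'b'
  Position 8: 'i'
  Position 7: 'c'
  Position 6: 'b'
  Position 5: 'p'
  Position 4: 'a'
  Position 3: 'c'
  Position 2: 'g'
  Position 1: 'f'
  Position 0: 'n'
Reversed: bicbpacgfn

bicbpacgfn


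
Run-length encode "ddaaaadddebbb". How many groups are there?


Input: ddaaaadddebbb
Scanning for consecutive runs:
  Group 1: 'd' x 2 (positions 0-1)
  Group 2: 'a' x 4 (positions 2-5)
  Group 3: 'd' x 3 (positions 6-8)
  Group 4: 'e' x 1 (positions 9-9)
  Group 5: 'b' x 3 (positions 10-12)
Total groups: 5

5


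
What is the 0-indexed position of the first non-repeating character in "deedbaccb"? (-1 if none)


Input: deedbaccb
Character frequencies:
  'a': 1
  'b': 2
  'c': 2
  'd': 2
  'e': 2
Scanning left to right for freq == 1:
  Position 0 ('d'): freq=2, skip
  Position 1 ('e'): freq=2, skip
  Position 2 ('e'): freq=2, skip
  Position 3 ('d'): freq=2, skip
  Position 4 ('b'): freq=2, skip
  Position 5 ('a'): unique! => answer = 5

5


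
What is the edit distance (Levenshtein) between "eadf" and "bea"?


Computing edit distance: "eadf" -> "bea"
DP table:
           b    e    a
      0    1    2    3
  e   1    1    1    2
  a   2    2    2    1
  d   3    3    3    2
  f   4    4    4    3
Edit distance = dp[4][3] = 3

3


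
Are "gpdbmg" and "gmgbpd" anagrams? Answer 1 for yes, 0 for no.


Strings: "gpdbmg", "gmgbpd"
Sorted first:  bdggmp
Sorted second: bdggmp
Sorted forms match => anagrams

1


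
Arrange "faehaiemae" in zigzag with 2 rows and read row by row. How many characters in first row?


Zigzag "faehaiemae" into 2 rows:
Placing characters:
  'f' => row 0
  'a' => row 1
  'e' => row 0
  'h' => row 1
  'a' => row 0
  'i' => row 1
  'e' => row 0
  'm' => row 1
  'a' => row 0
  'e' => row 1
Rows:
  Row 0: "feaea"
  Row 1: "ahime"
First row length: 5

5


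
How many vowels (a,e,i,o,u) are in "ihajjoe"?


Input: ihajjoe
Checking each character:
  'i' at position 0: vowel (running total: 1)
  'h' at position 1: consonant
  'a' at position 2: vowel (running total: 2)
  'j' at position 3: consonant
  'j' at position 4: consonant
  'o' at position 5: vowel (running total: 3)
  'e' at position 6: vowel (running total: 4)
Total vowels: 4

4


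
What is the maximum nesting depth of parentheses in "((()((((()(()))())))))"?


Input: "((()((((()(()))())))))"
Tracking depth:
  Position 0 '(': depth becomes 1
  Position 1 '(': depth becomes 2
  Position 2 '(': depth becomes 3
  Position 3 ')': depth becomes 2
  Position 4 '(': depth becomes 3
  Position 5 '(': depth becomes 4
  Position 6 '(': depth becomes 5
  Position 7 '(': depth becomes 6
  Position 8 '(': depth becomes 7
  Position 9 ')': depth becomes 6
  Position 10 '(': depth becomes 7
  Position 11 '(': depth becomes 8
  Position 12 ')': depth becomes 7
  Position 13 ')': depth becomes 6
  Position 14 ')': depth becomes 5
  Position 15 '(': depth becomes 6
  Position 16 ')': depth becomes 5
  Position 17 ')': depth becomes 4
  Position 18 ')': depth becomes 3
  Position 19 ')': depth becomes 2
  Position 20 ')': depth becomes 1
  Position 21 ')': depth becomes 0
Maximum depth reached: 8

8


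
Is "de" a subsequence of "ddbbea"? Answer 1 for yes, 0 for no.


Check if "de" is a subsequence of "ddbbea"
Greedy scan:
  Position 0 ('d'): matches sub[0] = 'd'
  Position 1 ('d'): no match needed
  Position 2 ('b'): no match needed
  Position 3 ('b'): no match needed
  Position 4 ('e'): matches sub[1] = 'e'
  Position 5 ('a'): no match needed
All 2 characters matched => is a subsequence

1


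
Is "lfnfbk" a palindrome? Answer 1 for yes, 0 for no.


Input: lfnfbk
Reversed: kbfnfl
  Compare pos 0 ('l') with pos 5 ('k'): MISMATCH
  Compare pos 1 ('f') with pos 4 ('b'): MISMATCH
  Compare pos 2 ('n') with pos 3 ('f'): MISMATCH
Result: not a palindrome

0


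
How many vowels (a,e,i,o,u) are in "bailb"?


Input: bailb
Checking each character:
  'b' at position 0: consonant
  'a' at position 1: vowel (running total: 1)
  'i' at position 2: vowel (running total: 2)
  'l' at position 3: consonant
  'b' at position 4: consonant
Total vowels: 2

2


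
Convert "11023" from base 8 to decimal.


Input: "11023" in base 8
Positional expansion:
  Digit '1' (value 1) x 8^4 = 4096
  Digit '1' (value 1) x 8^3 = 512
  Digit '0' (value 0) x 8^2 = 0
  Digit '2' (value 2) x 8^1 = 16
  Digit '3' (value 3) x 8^0 = 3
Sum = 4627

4627


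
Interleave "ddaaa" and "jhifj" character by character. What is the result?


Interleaving "ddaaa" and "jhifj":
  Position 0: 'd' from first, 'j' from second => "dj"
  Position 1: 'd' from first, 'h' from second => "dh"
  Position 2: 'a' from first, 'i' from second => "ai"
  Position 3: 'a' from first, 'f' from second => "af"
  Position 4: 'a' from first, 'j' from second => "aj"
Result: djdhaiafaj

djdhaiafaj


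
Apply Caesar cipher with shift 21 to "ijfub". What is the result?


Caesar cipher: shift "ijfub" by 21
  'i' (pos 8) + 21 = pos 3 = 'd'
  'j' (pos 9) + 21 = pos 4 = 'e'
  'f' (pos 5) + 21 = pos 0 = 'a'
  'u' (pos 20) + 21 = pos 15 = 'p'
  'b' (pos 1) + 21 = pos 22 = 'w'
Result: deapw

deapw


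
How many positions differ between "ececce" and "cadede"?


Comparing "ececce" and "cadede" position by position:
  Position 0: 'e' vs 'c' => DIFFER
  Position 1: 'c' vs 'a' => DIFFER
  Position 2: 'e' vs 'd' => DIFFER
  Position 3: 'c' vs 'e' => DIFFER
  Position 4: 'c' vs 'd' => DIFFER
  Position 5: 'e' vs 'e' => same
Positions that differ: 5

5


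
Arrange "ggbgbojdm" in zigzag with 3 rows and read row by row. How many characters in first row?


Zigzag "ggbgbojdm" into 3 rows:
Placing characters:
  'g' => row 0
  'g' => row 1
  'b' => row 2
  'g' => row 1
  'b' => row 0
  'o' => row 1
  'j' => row 2
  'd' => row 1
  'm' => row 0
Rows:
  Row 0: "gbm"
  Row 1: "ggod"
  Row 2: "bj"
First row length: 3

3


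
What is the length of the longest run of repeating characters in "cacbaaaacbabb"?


Input: "cacbaaaacbabb"
Scanning for longest run:
  Position 1 ('a'): new char, reset run to 1
  Position 2 ('c'): new char, reset run to 1
  Position 3 ('b'): new char, reset run to 1
  Position 4 ('a'): new char, reset run to 1
  Position 5 ('a'): continues run of 'a', length=2
  Position 6 ('a'): continues run of 'a', length=3
  Position 7 ('a'): continues run of 'a', length=4
  Position 8 ('c'): new char, reset run to 1
  Position 9 ('b'): new char, reset run to 1
  Position 10 ('a'): new char, reset run to 1
  Position 11 ('b'): new char, reset run to 1
  Position 12 ('b'): continues run of 'b', length=2
Longest run: 'a' with length 4

4


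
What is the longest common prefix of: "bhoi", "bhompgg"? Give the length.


Words: bhoi, bhompgg
  Position 0: all 'b' => match
  Position 1: all 'h' => match
  Position 2: all 'o' => match
  Position 3: ('i', 'm') => mismatch, stop
LCP = "bho" (length 3)

3


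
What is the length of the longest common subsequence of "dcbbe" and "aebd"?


LCS of "dcbbe" and "aebd"
DP table:
           a    e    b    d
      0    0    0    0    0
  d   0    0    0    0    1
  c   0    0    0    0    1
  b   0    0    0    1    1
  b   0    0    0    1    1
  e   0    0    1    1    1
LCS length = dp[5][4] = 1

1


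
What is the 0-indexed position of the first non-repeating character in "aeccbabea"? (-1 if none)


Input: aeccbabea
Character frequencies:
  'a': 3
  'b': 2
  'c': 2
  'e': 2
Scanning left to right for freq == 1:
  Position 0 ('a'): freq=3, skip
  Position 1 ('e'): freq=2, skip
  Position 2 ('c'): freq=2, skip
  Position 3 ('c'): freq=2, skip
  Position 4 ('b'): freq=2, skip
  Position 5 ('a'): freq=3, skip
  Position 6 ('b'): freq=2, skip
  Position 7 ('e'): freq=2, skip
  Position 8 ('a'): freq=3, skip
  No unique character found => answer = -1

-1


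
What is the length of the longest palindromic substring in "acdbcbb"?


Input: "acdbcbb"
Checking substrings for palindromes:
  [3:6] "bcb" (len 3) => palindrome
  [5:7] "bb" (len 2) => palindrome
Longest palindromic substring: "bcb" with length 3

3


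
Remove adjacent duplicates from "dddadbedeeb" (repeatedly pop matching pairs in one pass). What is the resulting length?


Input: dddadbedeeb
Stack-based adjacent duplicate removal:
  Read 'd': push. Stack: d
  Read 'd': matches stack top 'd' => pop. Stack: (empty)
  Read 'd': push. Stack: d
  Read 'a': push. Stack: da
  Read 'd': push. Stack: dad
  Read 'b': push. Stack: dadb
  Read 'e': push. Stack: dadbe
  Read 'd': push. Stack: dadbed
  Read 'e': push. Stack: dadbede
  Read 'e': matches stack top 'e' => pop. Stack: dadbed
  Read 'b': push. Stack: dadbedb
Final stack: "dadbedb" (length 7)

7


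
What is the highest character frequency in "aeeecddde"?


Input: aeeecddde
Character counts:
  'a': 1
  'c': 1
  'd': 3
  'e': 4
Maximum frequency: 4

4


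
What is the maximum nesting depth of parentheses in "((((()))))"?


Input: "((((()))))"
Tracking depth:
  Position 0 '(': depth becomes 1
  Position 1 '(': depth becomes 2
  Position 2 '(': depth becomes 3
  Position 3 '(': depth becomes 4
  Position 4 '(': depth becomes 5
  Position 5 ')': depth becomes 4
  Position 6 ')': depth becomes 3
  Position 7 ')': depth becomes 2
  Position 8 ')': depth becomes 1
  Position 9 ')': depth becomes 0
Maximum depth reached: 5

5


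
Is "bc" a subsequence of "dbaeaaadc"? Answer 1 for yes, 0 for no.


Check if "bc" is a subsequence of "dbaeaaadc"
Greedy scan:
  Position 0 ('d'): no match needed
  Position 1 ('b'): matches sub[0] = 'b'
  Position 2 ('a'): no match needed
  Position 3 ('e'): no match needed
  Position 4 ('a'): no match needed
  Position 5 ('a'): no match needed
  Position 6 ('a'): no match needed
  Position 7 ('d'): no match needed
  Position 8 ('c'): matches sub[1] = 'c'
All 2 characters matched => is a subsequence

1


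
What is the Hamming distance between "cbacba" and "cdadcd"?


Comparing "cbacba" and "cdadcd" position by position:
  Position 0: 'c' vs 'c' => same
  Position 1: 'b' vs 'd' => differ
  Position 2: 'a' vs 'a' => same
  Position 3: 'c' vs 'd' => differ
  Position 4: 'b' vs 'c' => differ
  Position 5: 'a' vs 'd' => differ
Total differences (Hamming distance): 4

4


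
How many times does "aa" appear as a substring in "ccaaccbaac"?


Searching for "aa" in "ccaaccbaac"
Scanning each position:
  Position 0: "cc" => no
  Position 1: "ca" => no
  Position 2: "aa" => MATCH
  Position 3: "ac" => no
  Position 4: "cc" => no
  Position 5: "cb" => no
  Position 6: "ba" => no
  Position 7: "aa" => MATCH
  Position 8: "ac" => no
Total occurrences: 2

2


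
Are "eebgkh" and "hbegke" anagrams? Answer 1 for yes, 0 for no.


Strings: "eebgkh", "hbegke"
Sorted first:  beeghk
Sorted second: beeghk
Sorted forms match => anagrams

1


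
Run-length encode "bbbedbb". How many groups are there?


Input: bbbedbb
Scanning for consecutive runs:
  Group 1: 'b' x 3 (positions 0-2)
  Group 2: 'e' x 1 (positions 3-3)
  Group 3: 'd' x 1 (positions 4-4)
  Group 4: 'b' x 2 (positions 5-6)
Total groups: 4

4


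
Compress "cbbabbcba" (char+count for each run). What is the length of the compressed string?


Input: cbbabbcba
Runs:
  'c' x 1 => "c1"
  'b' x 2 => "b2"
  'a' x 1 => "a1"
  'b' x 2 => "b2"
  'c' x 1 => "c1"
  'b' x 1 => "b1"
  'a' x 1 => "a1"
Compressed: "c1b2a1b2c1b1a1"
Compressed length: 14

14


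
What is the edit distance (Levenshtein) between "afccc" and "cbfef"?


Computing edit distance: "afccc" -> "cbfef"
DP table:
           c    b    f    e    f
      0    1    2    3    4    5
  a   1    1    2    3    4    5
  f   2    2    2    2    3    4
  c   3    2    3    3    3    4
  c   4    3    3    4    4    4
  c   5    4    4    4    5    5
Edit distance = dp[5][5] = 5

5


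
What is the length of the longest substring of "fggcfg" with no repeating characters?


Input: "fggcfg"
Sliding window (track last position of each char):
  Position 0 ('f'): window [0,0] length 1 -- new best
  Position 1 ('g'): window [0,1] length 2 -- new best
  Position 2 ('g'): repeat (last at 1), move window start to 2
  Position 2 ('g'): window [2,2] length 1
  Position 3 ('c'): window [2,3] length 2
  Position 4 ('f'): window [2,4] length 3 -- new best
  Position 5 ('g'): repeat (last at 2), move window start to 3
  Position 5 ('g'): window [3,5] length 3
Longest substring with no repeats: "gcf" with length 3

3


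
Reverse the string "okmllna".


Input: okmllna
Reading characters right to left:
  Position 6: 'a'
  Position 5: 'n'
  Position 4: 'l'
  Position 3: 'l'
  Position 2: 'm'
  Position 1: 'k'
  Position 0: 'o'
Reversed: anllmko

anllmko


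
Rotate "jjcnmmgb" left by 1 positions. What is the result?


Input: "jjcnmmgb", rotate left by 1
First 1 characters: "j"
Remaining characters: "jcnmmgb"
Concatenate remaining + first: "jcnmmgb" + "j" = "jcnmmgbj"

jcnmmgbj


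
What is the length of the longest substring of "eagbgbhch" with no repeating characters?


Input: "eagbgbhch"
Sliding window (track last position of each char):
  Position 0 ('e'): window [0,0] length 1 -- new best
  Position 1 ('a'): window [0,1] length 2 -- new best
  Position 2 ('g'): window [0,2] length 3 -- new best
  Position 3 ('b'): window [0,3] length 4 -- new best
  Position 4 ('g'): repeat (last at 2), move window start to 3
  Position 4 ('g'): window [3,4] length 2
  Position 5 ('b'): repeat (last at 3), move window start to 4
  Position 5 ('b'): window [4,5] length 2
  Position 6 ('h'): window [4,6] length 3
  Position 7 ('c'): window [4,7] length 4
  Position 8 ('h'): repeat (last at 6), move window start to 7
  Position 8 ('h'): window [7,8] length 2
Longest substring with no repeats: "eagb" with length 4

4


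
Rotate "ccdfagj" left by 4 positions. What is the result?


Input: "ccdfagj", rotate left by 4
First 4 characters: "ccdf"
Remaining characters: "agj"
Concatenate remaining + first: "agj" + "ccdf" = "agjccdf"

agjccdf


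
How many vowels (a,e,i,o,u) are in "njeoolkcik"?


Input: njeoolkcik
Checking each character:
  'n' at position 0: consonant
  'j' at position 1: consonant
  'e' at position 2: vowel (running total: 1)
  'o' at position 3: vowel (running total: 2)
  'o' at position 4: vowel (running total: 3)
  'l' at position 5: consonant
  'k' at position 6: consonant
  'c' at position 7: consonant
  'i' at position 8: vowel (running total: 4)
  'k' at position 9: consonant
Total vowels: 4

4


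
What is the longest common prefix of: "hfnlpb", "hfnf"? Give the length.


Words: hfnlpb, hfnf
  Position 0: all 'h' => match
  Position 1: all 'f' => match
  Position 2: all 'n' => match
  Position 3: ('l', 'f') => mismatch, stop
LCP = "hfn" (length 3)

3


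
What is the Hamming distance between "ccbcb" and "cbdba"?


Comparing "ccbcb" and "cbdba" position by position:
  Position 0: 'c' vs 'c' => same
  Position 1: 'c' vs 'b' => differ
  Position 2: 'b' vs 'd' => differ
  Position 3: 'c' vs 'b' => differ
  Position 4: 'b' vs 'a' => differ
Total differences (Hamming distance): 4

4


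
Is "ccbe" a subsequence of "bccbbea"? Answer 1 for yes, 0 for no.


Check if "ccbe" is a subsequence of "bccbbea"
Greedy scan:
  Position 0 ('b'): no match needed
  Position 1 ('c'): matches sub[0] = 'c'
  Position 2 ('c'): matches sub[1] = 'c'
  Position 3 ('b'): matches sub[2] = 'b'
  Position 4 ('b'): no match needed
  Position 5 ('e'): matches sub[3] = 'e'
  Position 6 ('a'): no match needed
All 4 characters matched => is a subsequence

1


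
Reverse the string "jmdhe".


Input: jmdhe
Reading characters right to left:
  Position 4: 'e'
  Position 3: 'h'
  Position 2: 'd'
  Position 1: 'm'
  Position 0: 'j'
Reversed: ehdmj

ehdmj


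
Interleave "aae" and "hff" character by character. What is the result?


Interleaving "aae" and "hff":
  Position 0: 'a' from first, 'h' from second => "ah"
  Position 1: 'a' from first, 'f' from second => "af"
  Position 2: 'e' from first, 'f' from second => "ef"
Result: ahafef

ahafef


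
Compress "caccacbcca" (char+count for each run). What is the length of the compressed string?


Input: caccacbcca
Runs:
  'c' x 1 => "c1"
  'a' x 1 => "a1"
  'c' x 2 => "c2"
  'a' x 1 => "a1"
  'c' x 1 => "c1"
  'b' x 1 => "b1"
  'c' x 2 => "c2"
  'a' x 1 => "a1"
Compressed: "c1a1c2a1c1b1c2a1"
Compressed length: 16

16


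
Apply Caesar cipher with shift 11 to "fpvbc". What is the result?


Caesar cipher: shift "fpvbc" by 11
  'f' (pos 5) + 11 = pos 16 = 'q'
  'p' (pos 15) + 11 = pos 0 = 'a'
  'v' (pos 21) + 11 = pos 6 = 'g'
  'b' (pos 1) + 11 = pos 12 = 'm'
  'c' (pos 2) + 11 = pos 13 = 'n'
Result: qagmn

qagmn


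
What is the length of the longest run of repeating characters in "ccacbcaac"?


Input: "ccacbcaac"
Scanning for longest run:
  Position 1 ('c'): continues run of 'c', length=2
  Position 2 ('a'): new char, reset run to 1
  Position 3 ('c'): new char, reset run to 1
  Position 4 ('b'): new char, reset run to 1
  Position 5 ('c'): new char, reset run to 1
  Position 6 ('a'): new char, reset run to 1
  Position 7 ('a'): continues run of 'a', length=2
  Position 8 ('c'): new char, reset run to 1
Longest run: 'c' with length 2

2


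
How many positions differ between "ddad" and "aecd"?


Comparing "ddad" and "aecd" position by position:
  Position 0: 'd' vs 'a' => DIFFER
  Position 1: 'd' vs 'e' => DIFFER
  Position 2: 'a' vs 'c' => DIFFER
  Position 3: 'd' vs 'd' => same
Positions that differ: 3

3


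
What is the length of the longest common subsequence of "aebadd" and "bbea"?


LCS of "aebadd" and "bbea"
DP table:
           b    b    e    a
      0    0    0    0    0
  a   0    0    0    0    1
  e   0    0    0    1    1
  b   0    1    1    1    1
  a   0    1    1    1    2
  d   0    1    1    1    2
  d   0    1    1    1    2
LCS length = dp[6][4] = 2

2


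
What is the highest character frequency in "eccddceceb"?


Input: eccddceceb
Character counts:
  'b': 1
  'c': 4
  'd': 2
  'e': 3
Maximum frequency: 4

4


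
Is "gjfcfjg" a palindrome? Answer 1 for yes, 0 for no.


Input: gjfcfjg
Reversed: gjfcfjg
  Compare pos 0 ('g') with pos 6 ('g'): match
  Compare pos 1 ('j') with pos 5 ('j'): match
  Compare pos 2 ('f') with pos 4 ('f'): match
Result: palindrome

1


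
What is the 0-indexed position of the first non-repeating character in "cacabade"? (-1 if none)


Input: cacabade
Character frequencies:
  'a': 3
  'b': 1
  'c': 2
  'd': 1
  'e': 1
Scanning left to right for freq == 1:
  Position 0 ('c'): freq=2, skip
  Position 1 ('a'): freq=3, skip
  Position 2 ('c'): freq=2, skip
  Position 3 ('a'): freq=3, skip
  Position 4 ('b'): unique! => answer = 4

4


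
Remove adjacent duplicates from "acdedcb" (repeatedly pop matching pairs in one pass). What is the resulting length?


Input: acdedcb
Stack-based adjacent duplicate removal:
  Read 'a': push. Stack: a
  Read 'c': push. Stack: ac
  Read 'd': push. Stack: acd
  Read 'e': push. Stack: acde
  Read 'd': push. Stack: acded
  Read 'c': push. Stack: acdedc
  Read 'b': push. Stack: acdedcb
Final stack: "acdedcb" (length 7)

7


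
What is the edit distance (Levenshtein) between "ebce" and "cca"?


Computing edit distance: "ebce" -> "cca"
DP table:
           c    c    a
      0    1    2    3
  e   1    1    2    3
  b   2    2    2    3
  c   3    2    2    3
  e   4    3    3    3
Edit distance = dp[4][3] = 3

3


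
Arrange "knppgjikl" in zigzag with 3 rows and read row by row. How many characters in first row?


Zigzag "knppgjikl" into 3 rows:
Placing characters:
  'k' => row 0
  'n' => row 1
  'p' => row 2
  'p' => row 1
  'g' => row 0
  'j' => row 1
  'i' => row 2
  'k' => row 1
  'l' => row 0
Rows:
  Row 0: "kgl"
  Row 1: "npjk"
  Row 2: "pi"
First row length: 3

3


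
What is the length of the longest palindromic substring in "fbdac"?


Input: "fbdac"
Checking substrings for palindromes:
  No multi-char palindromic substrings found
Longest palindromic substring: "f" with length 1

1


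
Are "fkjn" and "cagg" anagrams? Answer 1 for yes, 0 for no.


Strings: "fkjn", "cagg"
Sorted first:  fjkn
Sorted second: acgg
Differ at position 0: 'f' vs 'a' => not anagrams

0


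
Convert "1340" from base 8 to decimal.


Input: "1340" in base 8
Positional expansion:
  Digit '1' (value 1) x 8^3 = 512
  Digit '3' (value 3) x 8^2 = 192
  Digit '4' (value 4) x 8^1 = 32
  Digit '0' (value 0) x 8^0 = 0
Sum = 736

736


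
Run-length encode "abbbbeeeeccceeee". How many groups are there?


Input: abbbbeeeeccceeee
Scanning for consecutive runs:
  Group 1: 'a' x 1 (positions 0-0)
  Group 2: 'b' x 4 (positions 1-4)
  Group 3: 'e' x 4 (positions 5-8)
  Group 4: 'c' x 3 (positions 9-11)
  Group 5: 'e' x 4 (positions 12-15)
Total groups: 5

5


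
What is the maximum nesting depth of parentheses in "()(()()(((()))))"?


Input: "()(()()(((()))))"
Tracking depth:
  Position 0 '(': depth becomes 1
  Position 1 ')': depth becomes 0
  Position 2 '(': depth becomes 1
  Position 3 '(': depth becomes 2
  Position 4 ')': depth becomes 1
  Position 5 '(': depth becomes 2
  Position 6 ')': depth becomes 1
  Position 7 '(': depth becomes 2
  Position 8 '(': depth becomes 3
  Position 9 '(': depth becomes 4
  Position 10 '(': depth becomes 5
  Position 11 ')': depth becomes 4
  Position 12 ')': depth becomes 3
  Position 13 ')': depth becomes 2
  Position 14 ')': depth becomes 1
  Position 15 ')': depth becomes 0
Maximum depth reached: 5

5


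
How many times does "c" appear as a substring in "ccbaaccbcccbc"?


Searching for "c" in "ccbaaccbcccbc"
Scanning each position:
  Position 0: "c" => MATCH
  Position 1: "c" => MATCH
  Position 2: "b" => no
  Position 3: "a" => no
  Position 4: "a" => no
  Position 5: "c" => MATCH
  Position 6: "c" => MATCH
  Position 7: "b" => no
  Position 8: "c" => MATCH
  Position 9: "c" => MATCH
  Position 10: "c" => MATCH
  Position 11: "b" => no
  Position 12: "c" => MATCH
Total occurrences: 8

8


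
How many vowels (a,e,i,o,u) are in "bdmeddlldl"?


Input: bdmeddlldl
Checking each character:
  'b' at position 0: consonant
  'd' at position 1: consonant
  'm' at position 2: consonant
  'e' at position 3: vowel (running total: 1)
  'd' at position 4: consonant
  'd' at position 5: consonant
  'l' at position 6: consonant
  'l' at position 7: consonant
  'd' at position 8: consonant
  'l' at position 9: consonant
Total vowels: 1

1


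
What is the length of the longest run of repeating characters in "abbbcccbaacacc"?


Input: "abbbcccbaacacc"
Scanning for longest run:
  Position 1 ('b'): new char, reset run to 1
  Position 2 ('b'): continues run of 'b', length=2
  Position 3 ('b'): continues run of 'b', length=3
  Position 4 ('c'): new char, reset run to 1
  Position 5 ('c'): continues run of 'c', length=2
  Position 6 ('c'): continues run of 'c', length=3
  Position 7 ('b'): new char, reset run to 1
  Position 8 ('a'): new char, reset run to 1
  Position 9 ('a'): continues run of 'a', length=2
  Position 10 ('c'): new char, reset run to 1
  Position 11 ('a'): new char, reset run to 1
  Position 12 ('c'): new char, reset run to 1
  Position 13 ('c'): continues run of 'c', length=2
Longest run: 'b' with length 3

3


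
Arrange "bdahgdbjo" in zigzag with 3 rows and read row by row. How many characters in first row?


Zigzag "bdahgdbjo" into 3 rows:
Placing characters:
  'b' => row 0
  'd' => row 1
  'a' => row 2
  'h' => row 1
  'g' => row 0
  'd' => row 1
  'b' => row 2
  'j' => row 1
  'o' => row 0
Rows:
  Row 0: "bgo"
  Row 1: "dhdj"
  Row 2: "ab"
First row length: 3

3


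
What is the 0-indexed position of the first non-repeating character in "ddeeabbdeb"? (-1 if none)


Input: ddeeabbdeb
Character frequencies:
  'a': 1
  'b': 3
  'd': 3
  'e': 3
Scanning left to right for freq == 1:
  Position 0 ('d'): freq=3, skip
  Position 1 ('d'): freq=3, skip
  Position 2 ('e'): freq=3, skip
  Position 3 ('e'): freq=3, skip
  Position 4 ('a'): unique! => answer = 4

4


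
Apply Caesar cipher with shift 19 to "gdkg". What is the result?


Caesar cipher: shift "gdkg" by 19
  'g' (pos 6) + 19 = pos 25 = 'z'
  'd' (pos 3) + 19 = pos 22 = 'w'
  'k' (pos 10) + 19 = pos 3 = 'd'
  'g' (pos 6) + 19 = pos 25 = 'z'
Result: zwdz

zwdz


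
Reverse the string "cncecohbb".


Input: cncecohbb
Reading characters right to left:
  Position 8: 'b'
  Position 7: 'b'
  Position 6: 'h'
  Position 5: 'o'
  Position 4: 'c'
  Position 3: 'e'
  Position 2: 'c'
  Position 1: 'n'
  Position 0: 'c'
Reversed: bbhocecnc

bbhocecnc


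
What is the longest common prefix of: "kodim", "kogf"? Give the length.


Words: kodim, kogf
  Position 0: all 'k' => match
  Position 1: all 'o' => match
  Position 2: ('d', 'g') => mismatch, stop
LCP = "ko" (length 2)

2


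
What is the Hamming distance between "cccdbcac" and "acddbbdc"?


Comparing "cccdbcac" and "acddbbdc" position by position:
  Position 0: 'c' vs 'a' => differ
  Position 1: 'c' vs 'c' => same
  Position 2: 'c' vs 'd' => differ
  Position 3: 'd' vs 'd' => same
  Position 4: 'b' vs 'b' => same
  Position 5: 'c' vs 'b' => differ
  Position 6: 'a' vs 'd' => differ
  Position 7: 'c' vs 'c' => same
Total differences (Hamming distance): 4

4


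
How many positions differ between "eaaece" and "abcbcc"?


Comparing "eaaece" and "abcbcc" position by position:
  Position 0: 'e' vs 'a' => DIFFER
  Position 1: 'a' vs 'b' => DIFFER
  Position 2: 'a' vs 'c' => DIFFER
  Position 3: 'e' vs 'b' => DIFFER
  Position 4: 'c' vs 'c' => same
  Position 5: 'e' vs 'c' => DIFFER
Positions that differ: 5

5


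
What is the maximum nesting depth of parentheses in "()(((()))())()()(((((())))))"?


Input: "()(((()))())()()(((((())))))"
Tracking depth:
  Position 0 '(': depth becomes 1
  Position 1 ')': depth becomes 0
  Position 2 '(': depth becomes 1
  Position 3 '(': depth becomes 2
  Position 4 '(': depth becomes 3
  Position 5 '(': depth becomes 4
  Position 6 ')': depth becomes 3
  Position 7 ')': depth becomes 2
  Position 8 ')': depth becomes 1
  Position 9 '(': depth becomes 2
  Position 10 ')': depth becomes 1
  Position 11 ')': depth becomes 0
  Position 12 '(': depth becomes 1
  Position 13 ')': depth becomes 0
  Position 14 '(': depth becomes 1
  Position 15 ')': depth becomes 0
  Position 16 '(': depth becomes 1
  Position 17 '(': depth becomes 2
  Position 18 '(': depth becomes 3
  Position 19 '(': depth becomes 4
  Position 20 '(': depth becomes 5
  Position 21 '(': depth becomes 6
  Position 22 ')': depth becomes 5
  Position 23 ')': depth becomes 4
  Position 24 ')': depth becomes 3
  Position 25 ')': depth becomes 2
  Position 26 ')': depth becomes 1
  Position 27 ')': depth becomes 0
Maximum depth reached: 6

6
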